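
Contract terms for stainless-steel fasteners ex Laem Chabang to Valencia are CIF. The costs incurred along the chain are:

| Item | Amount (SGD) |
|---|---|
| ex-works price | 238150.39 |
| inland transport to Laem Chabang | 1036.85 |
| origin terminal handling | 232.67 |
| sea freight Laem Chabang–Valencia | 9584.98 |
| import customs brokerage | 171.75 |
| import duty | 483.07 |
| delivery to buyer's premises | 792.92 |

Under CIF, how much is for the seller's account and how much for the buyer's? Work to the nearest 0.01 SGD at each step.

CIF: the seller pays costs through ocean freight and marine insurance to the destination port.
Seller's account: goods 238150.39 + inland to port 1036.85 + origin terminal 232.67 + freight 9584.98 = 249004.89
Buyer's account: brokerage 171.75 + duty 483.07 + delivery 792.92 = 1447.74

Seller: SGD 249004.89; buyer: SGD 1447.74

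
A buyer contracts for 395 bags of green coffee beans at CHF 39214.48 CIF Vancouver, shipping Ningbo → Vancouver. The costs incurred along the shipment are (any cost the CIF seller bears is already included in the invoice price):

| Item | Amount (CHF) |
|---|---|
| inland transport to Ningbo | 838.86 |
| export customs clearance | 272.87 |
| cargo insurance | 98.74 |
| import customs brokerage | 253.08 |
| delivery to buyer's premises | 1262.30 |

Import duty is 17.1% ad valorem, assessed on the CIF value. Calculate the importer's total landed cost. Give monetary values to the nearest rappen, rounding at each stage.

Total landed cost: CHF 47435.54

CIF: the seller pays costs through ocean freight and marine insurance to the destination port.
Already in the invoice (seller's account under CIF): inland to port, export clearance, insurance — exclude.
The CIF price already equals the CIF value: 39214.48
Import duty = 39214.48 × 17.1% = 6705.68
Buyer bears: brokerage 253.08 + delivery 1262.30 + duty 6705.68 = 8221.06
Landed cost = invoice 39214.48 + 8221.06 = 47435.54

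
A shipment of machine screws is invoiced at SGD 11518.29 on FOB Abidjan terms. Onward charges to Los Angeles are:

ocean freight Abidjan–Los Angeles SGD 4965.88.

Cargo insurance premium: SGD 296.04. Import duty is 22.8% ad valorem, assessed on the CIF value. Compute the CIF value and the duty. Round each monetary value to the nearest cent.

CIF = FOB price + freight + insurance
CIF = 11518.29 + 4965.88 + 296.04 = 16780.21
Import duty = 16780.21 × 22.8% = 3825.89

CIF value: SGD 16780.21; import duty: SGD 3825.89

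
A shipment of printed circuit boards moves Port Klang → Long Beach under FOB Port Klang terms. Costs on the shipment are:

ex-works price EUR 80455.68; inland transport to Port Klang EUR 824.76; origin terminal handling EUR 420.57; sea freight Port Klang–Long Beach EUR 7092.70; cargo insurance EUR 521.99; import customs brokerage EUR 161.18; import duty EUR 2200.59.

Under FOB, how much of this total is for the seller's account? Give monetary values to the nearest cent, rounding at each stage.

Seller's account: EUR 81701.01

FOB: the seller bears costs until goods are on board at the origin port; the buyer bears freight, insurance and all costs thereafter.
Seller's account: goods 80455.68 + inland to port 824.76 + origin terminal 420.57 = 81701.01
Buyer's account: freight 7092.70 + insurance 521.99 + brokerage 161.18 + duty 2200.59 = 9976.46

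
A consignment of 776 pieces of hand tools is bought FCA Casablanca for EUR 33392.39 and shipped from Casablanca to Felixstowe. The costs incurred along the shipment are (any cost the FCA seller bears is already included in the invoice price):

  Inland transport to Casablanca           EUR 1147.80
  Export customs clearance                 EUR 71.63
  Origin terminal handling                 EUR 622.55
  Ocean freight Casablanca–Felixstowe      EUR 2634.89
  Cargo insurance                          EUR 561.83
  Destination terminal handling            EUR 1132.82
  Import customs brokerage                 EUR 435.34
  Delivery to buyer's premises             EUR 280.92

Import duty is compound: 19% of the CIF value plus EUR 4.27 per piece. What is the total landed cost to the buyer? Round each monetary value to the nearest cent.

FCA: the seller delivers export-cleared goods to the carrier; the buyer bears costs from that point.
Already in the invoice (seller's account under FCA): inland to port, export clearance — exclude.
CIF value = FCA price + origin terminal + freight + insurance = 33392.39 + 622.55 + 2634.89 + 561.83 = 37211.66
Ad valorem component: 37211.66 × 19% = 7070.22
Specific component: 776 × 4.27 = 3313.52
Import duty = 7070.22 + 3313.52 = 10383.74
Buyer bears: origin terminal 622.55 + freight 2634.89 + insurance 561.83 + destination terminal 1132.82 + brokerage 435.34 + delivery 280.92 + duty 10383.74 = 16052.09
Landed cost = invoice 33392.39 + 16052.09 = 49444.48

Total landed cost: EUR 49444.48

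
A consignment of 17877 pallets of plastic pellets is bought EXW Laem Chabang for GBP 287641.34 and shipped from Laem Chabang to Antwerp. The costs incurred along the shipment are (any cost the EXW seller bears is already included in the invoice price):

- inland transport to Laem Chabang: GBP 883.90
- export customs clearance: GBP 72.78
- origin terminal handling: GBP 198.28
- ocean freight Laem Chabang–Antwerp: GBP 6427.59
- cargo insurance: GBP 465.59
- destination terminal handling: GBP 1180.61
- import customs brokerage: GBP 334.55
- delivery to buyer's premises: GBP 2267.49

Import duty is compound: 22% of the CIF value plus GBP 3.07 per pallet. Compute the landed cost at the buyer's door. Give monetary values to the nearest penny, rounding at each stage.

Total landed cost: GBP 419406.21

EXW: the seller makes goods available at their premises; the buyer bears all onward costs.
CIF value = EXW price + inland to port + export clearance + origin terminal + freight + insurance = 287641.34 + 883.90 + 72.78 + 198.28 + 6427.59 + 465.59 = 295689.48
Ad valorem component: 295689.48 × 22% = 65051.69
Specific component: 17877 × 3.07 = 54882.39
Import duty = 65051.69 + 54882.39 = 119934.08
Buyer bears: inland to port 883.90 + export clearance 72.78 + origin terminal 198.28 + freight 6427.59 + insurance 465.59 + destination terminal 1180.61 + brokerage 334.55 + delivery 2267.49 + duty 119934.08 = 131764.87
Landed cost = invoice 287641.34 + 131764.87 = 419406.21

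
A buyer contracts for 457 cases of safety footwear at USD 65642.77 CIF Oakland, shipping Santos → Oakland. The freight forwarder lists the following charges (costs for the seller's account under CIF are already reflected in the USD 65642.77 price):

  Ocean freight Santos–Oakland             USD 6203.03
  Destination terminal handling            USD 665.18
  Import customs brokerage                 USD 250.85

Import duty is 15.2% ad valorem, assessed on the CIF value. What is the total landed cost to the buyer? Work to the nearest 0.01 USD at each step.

Total landed cost: USD 76536.50

CIF: the seller pays costs through ocean freight and marine insurance to the destination port.
Already in the invoice (seller's account under CIF): freight — exclude.
The CIF price already equals the CIF value: 65642.77
Import duty = 65642.77 × 15.2% = 9977.70
Buyer bears: destination terminal 665.18 + brokerage 250.85 + duty 9977.70 = 10893.73
Landed cost = invoice 65642.77 + 10893.73 = 76536.50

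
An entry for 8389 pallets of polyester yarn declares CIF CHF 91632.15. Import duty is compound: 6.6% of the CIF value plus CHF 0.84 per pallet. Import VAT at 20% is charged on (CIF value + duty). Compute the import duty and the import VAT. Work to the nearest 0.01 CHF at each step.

Import duty: CHF 13094.48; import VAT: CHF 20945.33

Ad valorem component: 91632.15 × 6.6% = 6047.72
Specific component: 8389 × 0.84 = 7046.76
Import duty = 6047.72 + 7046.76 = 13094.48
VAT base = CIF + duty = 91632.15 + 13094.48 = 104726.63
Import VAT = 104726.63 × 20% = 20945.33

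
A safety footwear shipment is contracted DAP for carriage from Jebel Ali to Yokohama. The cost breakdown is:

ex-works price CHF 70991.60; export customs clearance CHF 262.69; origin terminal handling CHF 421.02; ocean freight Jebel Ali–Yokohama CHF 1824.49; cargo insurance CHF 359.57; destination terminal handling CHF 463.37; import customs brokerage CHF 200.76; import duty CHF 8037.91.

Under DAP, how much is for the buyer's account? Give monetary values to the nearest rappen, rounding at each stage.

DAP: the seller bears all costs to the named destination except import duty and clearance.
Seller's account: goods 70991.60 + export clearance 262.69 + origin terminal 421.02 + freight 1824.49 + insurance 359.57 + destination terminal 463.37 = 74322.74
Buyer's account: brokerage 200.76 + duty 8037.91 = 8238.67

Buyer's account: CHF 8238.67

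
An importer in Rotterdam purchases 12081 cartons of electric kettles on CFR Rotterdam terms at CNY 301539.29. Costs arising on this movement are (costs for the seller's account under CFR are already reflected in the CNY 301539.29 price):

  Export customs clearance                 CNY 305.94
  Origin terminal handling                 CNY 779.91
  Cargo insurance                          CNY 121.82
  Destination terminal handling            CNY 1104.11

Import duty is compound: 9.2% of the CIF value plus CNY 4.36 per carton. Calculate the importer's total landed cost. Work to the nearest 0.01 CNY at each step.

Total landed cost: CNY 383191.20

CFR: the seller pays costs through ocean freight to the destination port, but not insurance.
Already in the invoice (seller's account under CFR): export clearance, origin terminal — exclude.
CIF value = CFR price + insurance = 301539.29 + 121.82 = 301661.11
Ad valorem component: 301661.11 × 9.2% = 27752.82
Specific component: 12081 × 4.36 = 52673.16
Import duty = 27752.82 + 52673.16 = 80425.98
Buyer bears: insurance 121.82 + destination terminal 1104.11 + duty 80425.98 = 81651.91
Landed cost = invoice 301539.29 + 81651.91 = 383191.20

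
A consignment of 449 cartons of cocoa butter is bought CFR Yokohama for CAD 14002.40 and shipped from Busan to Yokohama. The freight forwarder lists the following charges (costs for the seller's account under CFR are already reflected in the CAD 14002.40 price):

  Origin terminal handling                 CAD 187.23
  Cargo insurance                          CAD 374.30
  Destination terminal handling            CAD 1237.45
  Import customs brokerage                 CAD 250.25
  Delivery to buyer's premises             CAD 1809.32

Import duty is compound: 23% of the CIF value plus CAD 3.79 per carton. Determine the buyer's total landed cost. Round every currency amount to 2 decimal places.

Total landed cost: CAD 22682.07

CFR: the seller pays costs through ocean freight to the destination port, but not insurance.
Already in the invoice (seller's account under CFR): origin terminal — exclude.
CIF value = CFR price + insurance = 14002.40 + 374.30 = 14376.70
Ad valorem component: 14376.70 × 23% = 3306.64
Specific component: 449 × 3.79 = 1701.71
Import duty = 3306.64 + 1701.71 = 5008.35
Buyer bears: insurance 374.30 + destination terminal 1237.45 + brokerage 250.25 + delivery 1809.32 + duty 5008.35 = 8679.67
Landed cost = invoice 14002.40 + 8679.67 = 22682.07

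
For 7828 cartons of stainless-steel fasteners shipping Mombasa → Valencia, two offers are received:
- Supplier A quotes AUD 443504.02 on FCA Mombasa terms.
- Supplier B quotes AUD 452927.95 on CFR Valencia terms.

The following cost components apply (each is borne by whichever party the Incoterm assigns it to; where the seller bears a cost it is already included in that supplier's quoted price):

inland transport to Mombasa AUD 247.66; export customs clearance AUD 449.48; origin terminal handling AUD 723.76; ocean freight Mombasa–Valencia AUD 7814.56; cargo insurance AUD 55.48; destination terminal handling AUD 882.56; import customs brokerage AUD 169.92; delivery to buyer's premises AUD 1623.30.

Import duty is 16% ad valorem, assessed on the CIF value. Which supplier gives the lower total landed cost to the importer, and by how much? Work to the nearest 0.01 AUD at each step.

Supplier A is cheaper by AUD 1027.31

Supplier A (FCA):
CIF value = FCA price + origin terminal + freight + insurance = 443504.02 + 723.76 + 7814.56 + 55.48 = 452097.82
Import duty = 452097.82 × 16% = 72335.65
Buyer bears (A): 723.76 + 7814.56 + 55.48 + 882.56 + 169.92 + 1623.30 = 11269.58
Landed cost (A) = invoice 443504.02 + 11269.58 + duty 72335.65 = 527109.25
Supplier B (CFR):
CIF value = CFR price + insurance = 452927.95 + 55.48 = 452983.43
Import duty = 452983.43 × 16% = 72477.35
Buyer bears (B): 55.48 + 882.56 + 169.92 + 1623.30 = 2731.26
Landed cost (B) = invoice 452927.95 + 2731.26 + duty 72477.35 = 528136.56
Difference = |527109.25 − 528136.56| = 1027.31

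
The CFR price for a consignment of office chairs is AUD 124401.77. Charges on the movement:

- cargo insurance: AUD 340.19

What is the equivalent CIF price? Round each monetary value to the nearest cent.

From CFR to CIF, the seller additionally bears: insurance.
CIF price = 124401.77 + 340.19 = 124741.96

CIF price: AUD 124741.96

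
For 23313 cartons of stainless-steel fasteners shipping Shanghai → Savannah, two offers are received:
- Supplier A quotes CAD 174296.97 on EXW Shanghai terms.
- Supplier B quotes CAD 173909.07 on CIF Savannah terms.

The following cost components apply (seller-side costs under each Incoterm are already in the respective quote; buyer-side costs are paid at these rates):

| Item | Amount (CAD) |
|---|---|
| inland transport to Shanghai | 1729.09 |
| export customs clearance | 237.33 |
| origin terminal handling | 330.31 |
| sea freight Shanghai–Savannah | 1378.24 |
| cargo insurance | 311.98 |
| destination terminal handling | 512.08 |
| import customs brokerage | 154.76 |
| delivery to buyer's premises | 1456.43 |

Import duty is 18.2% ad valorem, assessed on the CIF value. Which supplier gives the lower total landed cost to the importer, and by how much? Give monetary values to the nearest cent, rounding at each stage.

Supplier B is cheaper by CAD 5171.07

Supplier A (EXW):
CIF value = EXW price + inland to port + export clearance + origin terminal + freight + insurance = 174296.97 + 1729.09 + 237.33 + 330.31 + 1378.24 + 311.98 = 178283.92
Import duty = 178283.92 × 18.2% = 32447.67
Buyer bears (A): 1729.09 + 237.33 + 330.31 + 1378.24 + 311.98 + 512.08 + 154.76 + 1456.43 = 6110.22
Landed cost (A) = invoice 174296.97 + 6110.22 + duty 32447.67 = 212854.86
Supplier B (CIF):
The CIF price already equals the CIF value: 173909.07
Import duty = 173909.07 × 18.2% = 31651.45
Buyer bears (B): 512.08 + 154.76 + 1456.43 = 2123.27
Landed cost (B) = invoice 173909.07 + 2123.27 + duty 31651.45 = 207683.79
Difference = |212854.86 − 207683.79| = 5171.07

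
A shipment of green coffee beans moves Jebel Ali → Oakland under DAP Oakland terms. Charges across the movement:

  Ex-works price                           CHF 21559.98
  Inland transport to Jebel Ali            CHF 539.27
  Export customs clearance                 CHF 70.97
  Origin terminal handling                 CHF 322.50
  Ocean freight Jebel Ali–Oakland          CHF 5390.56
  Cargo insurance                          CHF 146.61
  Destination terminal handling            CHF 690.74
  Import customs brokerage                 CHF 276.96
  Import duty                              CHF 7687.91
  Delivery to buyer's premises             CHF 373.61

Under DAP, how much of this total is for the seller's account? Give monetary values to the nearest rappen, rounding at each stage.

Seller's account: CHF 29094.24

DAP: the seller bears all costs to the named destination except import duty and clearance.
Seller's account: goods 21559.98 + inland to port 539.27 + export clearance 70.97 + origin terminal 322.50 + freight 5390.56 + insurance 146.61 + destination terminal 690.74 + delivery 373.61 = 29094.24
Buyer's account: brokerage 276.96 + duty 7687.91 = 7964.87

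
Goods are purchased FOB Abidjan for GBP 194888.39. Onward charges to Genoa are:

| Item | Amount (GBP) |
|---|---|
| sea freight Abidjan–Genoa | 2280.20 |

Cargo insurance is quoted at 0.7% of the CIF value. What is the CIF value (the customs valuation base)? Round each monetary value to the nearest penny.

Let C be the CIF value. C = FOB price + freight + 0.7% × C
C − 0.7% × C = 194888.39 + 2280.20
0.993 × C = 197168.59
C = 197168.59 / 0.993 = 198558.50
Insurance premium = 0.7% × 198558.50 = 1389.91

CIF value: GBP 198558.50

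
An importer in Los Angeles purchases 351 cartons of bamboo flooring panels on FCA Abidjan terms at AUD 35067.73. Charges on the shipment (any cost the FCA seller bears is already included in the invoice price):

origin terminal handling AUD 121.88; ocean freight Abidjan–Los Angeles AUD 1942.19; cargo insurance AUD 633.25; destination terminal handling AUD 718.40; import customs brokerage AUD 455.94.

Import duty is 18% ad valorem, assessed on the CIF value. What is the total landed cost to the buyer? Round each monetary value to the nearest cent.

Total landed cost: AUD 45737.10

FCA: the seller delivers export-cleared goods to the carrier; the buyer bears costs from that point.
CIF value = FCA price + origin terminal + freight + insurance = 35067.73 + 121.88 + 1942.19 + 633.25 = 37765.05
Import duty = 37765.05 × 18% = 6797.71
Buyer bears: origin terminal 121.88 + freight 1942.19 + insurance 633.25 + destination terminal 718.40 + brokerage 455.94 + duty 6797.71 = 10669.37
Landed cost = invoice 35067.73 + 10669.37 = 45737.10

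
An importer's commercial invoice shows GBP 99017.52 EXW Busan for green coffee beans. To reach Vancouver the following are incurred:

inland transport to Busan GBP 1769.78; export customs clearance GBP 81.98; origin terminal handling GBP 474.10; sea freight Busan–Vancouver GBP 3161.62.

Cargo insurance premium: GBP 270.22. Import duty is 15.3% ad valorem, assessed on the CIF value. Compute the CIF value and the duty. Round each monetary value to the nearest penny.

CIF value: GBP 104775.22; import duty: GBP 16030.61

CIF = EXW price + pre-shipment costs + freight + insurance
CIF = 99017.52 + 1769.78 + 81.98 + 474.10 + 3161.62 + 270.22 = 104775.22
Import duty = 104775.22 × 15.3% = 16030.61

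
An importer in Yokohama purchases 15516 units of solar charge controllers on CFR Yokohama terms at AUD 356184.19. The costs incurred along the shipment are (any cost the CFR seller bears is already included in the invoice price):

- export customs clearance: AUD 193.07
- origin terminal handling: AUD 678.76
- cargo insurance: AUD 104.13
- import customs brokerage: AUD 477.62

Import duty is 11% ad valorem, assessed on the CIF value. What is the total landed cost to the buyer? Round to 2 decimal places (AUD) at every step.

Total landed cost: AUD 395957.66

CFR: the seller pays costs through ocean freight to the destination port, but not insurance.
Already in the invoice (seller's account under CFR): export clearance, origin terminal — exclude.
CIF value = CFR price + insurance = 356184.19 + 104.13 = 356288.32
Import duty = 356288.32 × 11% = 39191.72
Buyer bears: insurance 104.13 + brokerage 477.62 + duty 39191.72 = 39773.47
Landed cost = invoice 356184.19 + 39773.47 = 395957.66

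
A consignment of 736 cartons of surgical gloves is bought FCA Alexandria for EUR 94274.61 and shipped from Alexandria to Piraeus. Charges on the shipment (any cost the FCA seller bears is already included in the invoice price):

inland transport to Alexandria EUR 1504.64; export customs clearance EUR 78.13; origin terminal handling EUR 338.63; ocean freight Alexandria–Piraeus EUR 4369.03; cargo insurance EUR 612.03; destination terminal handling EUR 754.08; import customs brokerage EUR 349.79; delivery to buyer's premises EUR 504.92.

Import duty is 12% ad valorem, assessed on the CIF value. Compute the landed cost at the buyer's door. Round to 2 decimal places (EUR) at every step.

FCA: the seller delivers export-cleared goods to the carrier; the buyer bears costs from that point.
Already in the invoice (seller's account under FCA): inland to port, export clearance — exclude.
CIF value = FCA price + origin terminal + freight + insurance = 94274.61 + 338.63 + 4369.03 + 612.03 = 99594.30
Import duty = 99594.30 × 12% = 11951.32
Buyer bears: origin terminal 338.63 + freight 4369.03 + insurance 612.03 + destination terminal 754.08 + brokerage 349.79 + delivery 504.92 + duty 11951.32 = 18879.80
Landed cost = invoice 94274.61 + 18879.80 = 113154.41

Total landed cost: EUR 113154.41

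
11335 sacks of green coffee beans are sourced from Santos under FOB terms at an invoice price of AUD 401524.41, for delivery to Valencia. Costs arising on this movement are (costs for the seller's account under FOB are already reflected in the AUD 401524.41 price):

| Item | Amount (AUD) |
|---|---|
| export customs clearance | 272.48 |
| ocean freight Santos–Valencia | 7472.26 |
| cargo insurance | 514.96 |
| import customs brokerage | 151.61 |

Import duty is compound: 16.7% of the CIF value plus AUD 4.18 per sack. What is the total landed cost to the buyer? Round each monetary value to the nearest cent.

Total landed cost: AUD 525431.98

FOB: the seller bears costs until goods are on board at the origin port; the buyer bears freight, insurance and all costs thereafter.
Already in the invoice (seller's account under FOB): export clearance — exclude.
CIF value = FOB price + freight + insurance = 401524.41 + 7472.26 + 514.96 = 409511.63
Ad valorem component: 409511.63 × 16.7% = 68388.44
Specific component: 11335 × 4.18 = 47380.30
Import duty = 68388.44 + 47380.30 = 115768.74
Buyer bears: freight 7472.26 + insurance 514.96 + brokerage 151.61 + duty 115768.74 = 123907.57
Landed cost = invoice 401524.41 + 123907.57 = 525431.98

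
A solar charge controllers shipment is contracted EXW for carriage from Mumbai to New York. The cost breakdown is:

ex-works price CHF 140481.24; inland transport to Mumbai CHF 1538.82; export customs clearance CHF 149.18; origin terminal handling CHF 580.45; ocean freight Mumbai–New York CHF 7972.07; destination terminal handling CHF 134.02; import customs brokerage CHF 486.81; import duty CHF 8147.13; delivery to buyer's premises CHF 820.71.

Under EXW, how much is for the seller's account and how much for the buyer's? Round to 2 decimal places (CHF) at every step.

EXW: the seller makes goods available at their premises; the buyer bears all onward costs.
Seller's account: goods 140481.24 = 140481.24
Buyer's account: inland to port 1538.82 + export clearance 149.18 + origin terminal 580.45 + freight 7972.07 + destination terminal 134.02 + brokerage 486.81 + duty 8147.13 + delivery 820.71 = 19829.19

Seller: CHF 140481.24; buyer: CHF 19829.19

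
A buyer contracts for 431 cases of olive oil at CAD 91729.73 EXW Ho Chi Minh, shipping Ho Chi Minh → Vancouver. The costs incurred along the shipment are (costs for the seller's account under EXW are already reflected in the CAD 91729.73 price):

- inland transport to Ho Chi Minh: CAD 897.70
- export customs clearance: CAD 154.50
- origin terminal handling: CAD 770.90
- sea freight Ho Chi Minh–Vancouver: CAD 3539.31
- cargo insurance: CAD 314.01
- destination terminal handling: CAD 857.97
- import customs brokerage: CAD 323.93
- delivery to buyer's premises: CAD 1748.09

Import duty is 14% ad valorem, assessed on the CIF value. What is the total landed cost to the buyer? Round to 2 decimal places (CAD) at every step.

EXW: the seller makes goods available at their premises; the buyer bears all onward costs.
CIF value = EXW price + inland to port + export clearance + origin terminal + freight + insurance = 91729.73 + 897.70 + 154.50 + 770.90 + 3539.31 + 314.01 = 97406.15
Import duty = 97406.15 × 14% = 13636.86
Buyer bears: inland to port 897.70 + export clearance 154.50 + origin terminal 770.90 + freight 3539.31 + insurance 314.01 + destination terminal 857.97 + brokerage 323.93 + delivery 1748.09 + duty 13636.86 = 22243.27
Landed cost = invoice 91729.73 + 22243.27 = 113973.00

Total landed cost: CAD 113973.00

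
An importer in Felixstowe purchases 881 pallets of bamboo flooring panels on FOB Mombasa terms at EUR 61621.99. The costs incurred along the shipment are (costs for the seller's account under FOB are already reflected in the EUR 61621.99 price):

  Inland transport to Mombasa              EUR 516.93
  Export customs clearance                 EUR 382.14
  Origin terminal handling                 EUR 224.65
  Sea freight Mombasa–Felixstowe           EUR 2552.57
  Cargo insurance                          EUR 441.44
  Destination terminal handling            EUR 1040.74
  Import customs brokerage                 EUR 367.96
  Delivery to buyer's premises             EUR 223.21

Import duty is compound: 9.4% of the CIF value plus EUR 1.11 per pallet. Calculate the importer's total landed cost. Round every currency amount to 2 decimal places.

Total landed cost: EUR 73299.72

FOB: the seller bears costs until goods are on board at the origin port; the buyer bears freight, insurance and all costs thereafter.
Already in the invoice (seller's account under FOB): inland to port, export clearance, origin terminal — exclude.
CIF value = FOB price + freight + insurance = 61621.99 + 2552.57 + 441.44 = 64616.00
Ad valorem component: 64616.00 × 9.4% = 6073.90
Specific component: 881 × 1.11 = 977.91
Import duty = 6073.90 + 977.91 = 7051.81
Buyer bears: freight 2552.57 + insurance 441.44 + destination terminal 1040.74 + brokerage 367.96 + delivery 223.21 + duty 7051.81 = 11677.73
Landed cost = invoice 61621.99 + 11677.73 = 73299.72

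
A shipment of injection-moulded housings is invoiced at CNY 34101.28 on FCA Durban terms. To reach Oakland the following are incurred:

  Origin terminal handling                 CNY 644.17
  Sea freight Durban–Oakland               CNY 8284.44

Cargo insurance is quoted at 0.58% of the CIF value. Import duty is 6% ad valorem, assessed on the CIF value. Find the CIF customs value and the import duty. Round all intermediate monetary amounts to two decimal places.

Let C be the CIF value. C = FCA price + pre-shipment costs + freight + 0.58% × C
C − 0.58% × C = 34101.28 + 644.17 + 8284.44
0.9942 × C = 43029.89
C = 43029.89 / 0.9942 = 43280.92
Insurance premium = 0.58% × 43280.92 = 251.03
Import duty = 43280.92 × 6% = 2596.86

CIF value: CNY 43280.92; import duty: CNY 2596.86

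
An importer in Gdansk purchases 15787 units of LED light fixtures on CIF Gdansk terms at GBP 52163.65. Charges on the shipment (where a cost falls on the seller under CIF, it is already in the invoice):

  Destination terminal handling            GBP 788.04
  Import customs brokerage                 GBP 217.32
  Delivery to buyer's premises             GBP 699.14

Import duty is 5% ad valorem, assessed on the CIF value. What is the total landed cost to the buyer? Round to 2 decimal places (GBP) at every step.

CIF: the seller pays costs through ocean freight and marine insurance to the destination port.
The CIF price already equals the CIF value: 52163.65
Import duty = 52163.65 × 5% = 2608.18
Buyer bears: destination terminal 788.04 + brokerage 217.32 + delivery 699.14 + duty 2608.18 = 4312.68
Landed cost = invoice 52163.65 + 4312.68 = 56476.33

Total landed cost: GBP 56476.33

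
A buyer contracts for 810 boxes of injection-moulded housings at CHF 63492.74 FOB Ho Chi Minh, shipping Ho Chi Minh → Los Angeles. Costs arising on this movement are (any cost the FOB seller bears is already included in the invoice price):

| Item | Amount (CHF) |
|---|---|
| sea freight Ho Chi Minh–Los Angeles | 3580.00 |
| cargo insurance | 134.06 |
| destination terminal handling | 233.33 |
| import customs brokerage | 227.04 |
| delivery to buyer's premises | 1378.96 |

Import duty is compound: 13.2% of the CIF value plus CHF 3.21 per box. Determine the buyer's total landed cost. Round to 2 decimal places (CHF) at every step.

Total landed cost: CHF 80517.53

FOB: the seller bears costs until goods are on board at the origin port; the buyer bears freight, insurance and all costs thereafter.
CIF value = FOB price + freight + insurance = 63492.74 + 3580.00 + 134.06 = 67206.80
Ad valorem component: 67206.80 × 13.2% = 8871.30
Specific component: 810 × 3.21 = 2600.10
Import duty = 8871.30 + 2600.10 = 11471.40
Buyer bears: freight 3580.00 + insurance 134.06 + destination terminal 233.33 + brokerage 227.04 + delivery 1378.96 + duty 11471.40 = 17024.79
Landed cost = invoice 63492.74 + 17024.79 = 80517.53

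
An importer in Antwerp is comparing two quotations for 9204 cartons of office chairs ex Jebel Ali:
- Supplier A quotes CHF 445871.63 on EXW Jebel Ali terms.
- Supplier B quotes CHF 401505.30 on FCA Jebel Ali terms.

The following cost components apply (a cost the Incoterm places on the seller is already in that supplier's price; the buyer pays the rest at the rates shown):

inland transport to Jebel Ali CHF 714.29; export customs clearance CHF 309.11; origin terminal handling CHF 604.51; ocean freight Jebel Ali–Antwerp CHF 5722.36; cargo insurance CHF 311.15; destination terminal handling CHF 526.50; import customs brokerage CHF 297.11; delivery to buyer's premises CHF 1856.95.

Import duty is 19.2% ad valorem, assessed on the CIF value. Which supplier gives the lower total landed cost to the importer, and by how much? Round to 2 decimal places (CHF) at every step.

Supplier B is cheaper by CHF 54104.56

Supplier A (EXW):
CIF value = EXW price + inland to port + export clearance + origin terminal + freight + insurance = 445871.63 + 714.29 + 309.11 + 604.51 + 5722.36 + 311.15 = 453533.05
Import duty = 453533.05 × 19.2% = 87078.35
Buyer bears (A): 714.29 + 309.11 + 604.51 + 5722.36 + 311.15 + 526.50 + 297.11 + 1856.95 = 10341.98
Landed cost (A) = invoice 445871.63 + 10341.98 + duty 87078.35 = 543291.96
Supplier B (FCA):
CIF value = FCA price + origin terminal + freight + insurance = 401505.30 + 604.51 + 5722.36 + 311.15 = 408143.32
Import duty = 408143.32 × 19.2% = 78363.52
Buyer bears (B): 604.51 + 5722.36 + 311.15 + 526.50 + 297.11 + 1856.95 = 9318.58
Landed cost (B) = invoice 401505.30 + 9318.58 + duty 78363.52 = 489187.40
Difference = |543291.96 − 489187.40| = 54104.56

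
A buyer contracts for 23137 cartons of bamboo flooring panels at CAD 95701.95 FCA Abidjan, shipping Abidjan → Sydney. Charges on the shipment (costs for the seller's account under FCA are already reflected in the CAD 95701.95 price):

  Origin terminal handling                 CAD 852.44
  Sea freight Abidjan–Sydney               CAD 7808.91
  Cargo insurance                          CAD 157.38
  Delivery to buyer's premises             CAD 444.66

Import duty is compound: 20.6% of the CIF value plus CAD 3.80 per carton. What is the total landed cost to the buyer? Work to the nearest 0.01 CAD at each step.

FCA: the seller delivers export-cleared goods to the carrier; the buyer bears costs from that point.
CIF value = FCA price + origin terminal + freight + insurance = 95701.95 + 852.44 + 7808.91 + 157.38 = 104520.68
Ad valorem component: 104520.68 × 20.6% = 21531.26
Specific component: 23137 × 3.80 = 87920.60
Import duty = 21531.26 + 87920.60 = 109451.86
Buyer bears: origin terminal 852.44 + freight 7808.91 + insurance 157.38 + delivery 444.66 + duty 109451.86 = 118715.25
Landed cost = invoice 95701.95 + 118715.25 = 214417.20

Total landed cost: CAD 214417.20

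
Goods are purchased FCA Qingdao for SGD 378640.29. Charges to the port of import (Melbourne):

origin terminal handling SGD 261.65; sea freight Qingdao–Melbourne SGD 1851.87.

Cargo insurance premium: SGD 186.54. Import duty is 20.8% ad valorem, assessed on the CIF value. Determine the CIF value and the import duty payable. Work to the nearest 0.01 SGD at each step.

CIF value: SGD 380940.35; import duty: SGD 79235.59

CIF = FCA price + pre-shipment costs + freight + insurance
CIF = 378640.29 + 261.65 + 1851.87 + 186.54 = 380940.35
Import duty = 380940.35 × 20.8% = 79235.59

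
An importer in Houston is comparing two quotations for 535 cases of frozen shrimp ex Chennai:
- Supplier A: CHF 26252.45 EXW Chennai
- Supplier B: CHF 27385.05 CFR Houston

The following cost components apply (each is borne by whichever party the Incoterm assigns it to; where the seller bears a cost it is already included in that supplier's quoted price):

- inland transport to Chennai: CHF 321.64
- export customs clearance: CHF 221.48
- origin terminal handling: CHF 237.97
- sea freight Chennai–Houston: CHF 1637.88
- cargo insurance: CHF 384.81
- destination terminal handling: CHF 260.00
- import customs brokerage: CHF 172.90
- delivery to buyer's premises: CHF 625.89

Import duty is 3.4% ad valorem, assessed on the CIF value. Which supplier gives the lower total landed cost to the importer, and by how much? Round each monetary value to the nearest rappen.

Supplier B is cheaper by CHF 1330.10

Supplier A (EXW):
CIF value = EXW price + inland to port + export clearance + origin terminal + freight + insurance = 26252.45 + 321.64 + 221.48 + 237.97 + 1637.88 + 384.81 = 29056.23
Import duty = 29056.23 × 3.4% = 987.91
Buyer bears (A): 321.64 + 221.48 + 237.97 + 1637.88 + 384.81 + 260.00 + 172.90 + 625.89 = 3862.57
Landed cost (A) = invoice 26252.45 + 3862.57 + duty 987.91 = 31102.93
Supplier B (CFR):
CIF value = CFR price + insurance = 27385.05 + 384.81 = 27769.86
Import duty = 27769.86 × 3.4% = 944.18
Buyer bears (B): 384.81 + 260.00 + 172.90 + 625.89 = 1443.60
Landed cost (B) = invoice 27385.05 + 1443.60 + duty 944.18 = 29772.83
Difference = |31102.93 − 29772.83| = 1330.10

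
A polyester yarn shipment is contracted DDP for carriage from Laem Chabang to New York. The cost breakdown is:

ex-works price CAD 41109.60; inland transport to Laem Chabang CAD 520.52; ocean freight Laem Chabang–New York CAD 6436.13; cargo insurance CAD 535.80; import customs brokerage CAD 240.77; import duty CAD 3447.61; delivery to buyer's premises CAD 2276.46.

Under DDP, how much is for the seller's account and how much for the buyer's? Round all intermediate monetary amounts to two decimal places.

DDP: the seller bears all costs including import duty.
Seller's account: goods 41109.60 + inland to port 520.52 + freight 6436.13 + insurance 535.80 + brokerage 240.77 + duty 3447.61 + delivery 2276.46 = 54566.89
Buyer's account: 0.00

Seller: CAD 54566.89; buyer: CAD 0.00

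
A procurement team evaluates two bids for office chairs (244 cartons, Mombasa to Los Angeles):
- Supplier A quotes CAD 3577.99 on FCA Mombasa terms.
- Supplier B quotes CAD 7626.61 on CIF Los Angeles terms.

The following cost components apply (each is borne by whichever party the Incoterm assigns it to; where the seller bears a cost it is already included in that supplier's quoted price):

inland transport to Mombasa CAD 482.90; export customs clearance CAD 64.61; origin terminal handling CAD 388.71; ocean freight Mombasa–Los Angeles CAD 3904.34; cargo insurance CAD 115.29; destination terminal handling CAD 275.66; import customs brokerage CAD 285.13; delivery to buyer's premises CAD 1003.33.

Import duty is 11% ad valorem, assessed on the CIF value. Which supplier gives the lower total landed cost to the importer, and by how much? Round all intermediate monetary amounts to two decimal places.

Supplier A (FCA):
CIF value = FCA price + origin terminal + freight + insurance = 3577.99 + 388.71 + 3904.34 + 115.29 = 7986.33
Import duty = 7986.33 × 11% = 878.50
Buyer bears (A): 388.71 + 3904.34 + 115.29 + 275.66 + 285.13 + 1003.33 = 5972.46
Landed cost (A) = invoice 3577.99 + 5972.46 + duty 878.50 = 10428.95
Supplier B (CIF):
The CIF price already equals the CIF value: 7626.61
Import duty = 7626.61 × 11% = 838.93
Buyer bears (B): 275.66 + 285.13 + 1003.33 = 1564.12
Landed cost (B) = invoice 7626.61 + 1564.12 + duty 838.93 = 10029.66
Difference = |10428.95 − 10029.66| = 399.29

Supplier B is cheaper by CAD 399.29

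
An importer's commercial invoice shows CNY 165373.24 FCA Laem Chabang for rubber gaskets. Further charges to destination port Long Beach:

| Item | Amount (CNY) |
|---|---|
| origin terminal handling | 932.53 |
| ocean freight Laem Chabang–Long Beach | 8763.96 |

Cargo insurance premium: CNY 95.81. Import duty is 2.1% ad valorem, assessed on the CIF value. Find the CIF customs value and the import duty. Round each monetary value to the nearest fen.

CIF value: CNY 175165.54; import duty: CNY 3678.48

CIF = FCA price + pre-shipment costs + freight + insurance
CIF = 165373.24 + 932.53 + 8763.96 + 95.81 = 175165.54
Import duty = 175165.54 × 2.1% = 3678.48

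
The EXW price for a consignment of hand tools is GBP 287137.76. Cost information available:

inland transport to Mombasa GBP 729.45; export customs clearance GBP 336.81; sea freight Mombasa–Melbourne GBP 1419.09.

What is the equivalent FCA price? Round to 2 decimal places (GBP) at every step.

Not relevant to the conversion: freight — on the buyer under both terms; not part of either seller's price.
From EXW to FCA, the seller additionally bears: inland to port, export clearance.
FCA price = 287137.76 + 729.45 + 336.81 = 288204.02

FCA price: GBP 288204.02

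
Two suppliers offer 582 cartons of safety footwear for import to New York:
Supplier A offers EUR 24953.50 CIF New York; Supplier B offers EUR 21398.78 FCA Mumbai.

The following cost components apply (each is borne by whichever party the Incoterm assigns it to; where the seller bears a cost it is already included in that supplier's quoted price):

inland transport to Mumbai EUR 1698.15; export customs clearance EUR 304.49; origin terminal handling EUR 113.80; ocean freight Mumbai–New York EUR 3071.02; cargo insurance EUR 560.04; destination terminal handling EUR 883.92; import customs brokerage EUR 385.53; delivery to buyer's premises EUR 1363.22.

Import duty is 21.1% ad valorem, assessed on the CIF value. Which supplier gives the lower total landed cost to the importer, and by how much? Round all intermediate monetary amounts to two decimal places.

Supplier A is cheaper by EUR 230.26

Supplier A (CIF):
The CIF price already equals the CIF value: 24953.50
Import duty = 24953.50 × 21.1% = 5265.19
Buyer bears (A): 883.92 + 385.53 + 1363.22 = 2632.67
Landed cost (A) = invoice 24953.50 + 2632.67 + duty 5265.19 = 32851.36
Supplier B (FCA):
CIF value = FCA price + origin terminal + freight + insurance = 21398.78 + 113.80 + 3071.02 + 560.04 = 25143.64
Import duty = 25143.64 × 21.1% = 5305.31
Buyer bears (B): 113.80 + 3071.02 + 560.04 + 883.92 + 385.53 + 1363.22 = 6377.53
Landed cost (B) = invoice 21398.78 + 6377.53 + duty 5305.31 = 33081.62
Difference = |32851.36 − 33081.62| = 230.26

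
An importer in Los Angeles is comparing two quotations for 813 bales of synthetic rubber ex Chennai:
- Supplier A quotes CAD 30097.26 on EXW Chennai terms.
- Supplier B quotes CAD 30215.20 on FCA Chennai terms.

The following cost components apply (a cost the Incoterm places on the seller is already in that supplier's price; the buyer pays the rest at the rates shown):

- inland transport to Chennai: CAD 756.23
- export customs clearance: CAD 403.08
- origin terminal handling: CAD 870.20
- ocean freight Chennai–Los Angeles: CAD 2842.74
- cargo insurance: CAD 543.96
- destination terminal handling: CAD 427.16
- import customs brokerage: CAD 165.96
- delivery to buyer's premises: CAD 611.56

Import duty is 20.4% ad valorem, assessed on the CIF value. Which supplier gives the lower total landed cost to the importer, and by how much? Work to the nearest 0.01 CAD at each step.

Supplier A (EXW):
CIF value = EXW price + inland to port + export clearance + origin terminal + freight + insurance = 30097.26 + 756.23 + 403.08 + 870.20 + 2842.74 + 543.96 = 35513.47
Import duty = 35513.47 × 20.4% = 7244.75
Buyer bears (A): 756.23 + 403.08 + 870.20 + 2842.74 + 543.96 + 427.16 + 165.96 + 611.56 = 6620.89
Landed cost (A) = invoice 30097.26 + 6620.89 + duty 7244.75 = 43962.90
Supplier B (FCA):
CIF value = FCA price + origin terminal + freight + insurance = 30215.20 + 870.20 + 2842.74 + 543.96 = 34472.10
Import duty = 34472.10 × 20.4% = 7032.31
Buyer bears (B): 870.20 + 2842.74 + 543.96 + 427.16 + 165.96 + 611.56 = 5461.58
Landed cost (B) = invoice 30215.20 + 5461.58 + duty 7032.31 = 42709.09
Difference = |43962.90 − 42709.09| = 1253.81

Supplier B is cheaper by CAD 1253.81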